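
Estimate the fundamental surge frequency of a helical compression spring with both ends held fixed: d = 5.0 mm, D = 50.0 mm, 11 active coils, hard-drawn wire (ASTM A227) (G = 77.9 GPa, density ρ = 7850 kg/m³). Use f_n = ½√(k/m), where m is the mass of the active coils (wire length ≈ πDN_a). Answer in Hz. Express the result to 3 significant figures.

64.5 Hz

k = Gd⁴/(8D³N_a) = (77.9×10³)(5.0⁴)/(8·50.0³·11) = 4.4261 N/mm = 4426.1 N/m
Wire length L = πDN_a = π·50.0·11 = 1727.9 mm
m = ρ·(πd²/4)·L = 7850 × 19.635×10⁻⁶ m² × 1.7279 m = 0.26633 kg
f_n = ½√(k/m) = 0.5·√(4426.1/0.26633) = 0.5·√(16619) = 64.458 Hz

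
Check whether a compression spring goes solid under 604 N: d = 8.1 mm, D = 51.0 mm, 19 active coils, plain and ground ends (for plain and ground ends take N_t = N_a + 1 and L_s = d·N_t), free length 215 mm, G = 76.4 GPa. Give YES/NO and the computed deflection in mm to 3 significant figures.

NO, δ = 37.0 mm

k = Gd⁴/(8D³N_a) = (76.4×10³)(8.1⁴)/(8·51.0³·19) = 16.311 N/mm
N_t = 20; L_s = 8.1·20 = 162 mm; δ_solid = L₀ − L_s = 215 − 162 = 53 mm
δ = F/k = 604/16.311 = 37.03 mm
δ < δ_solid → spring does not go solid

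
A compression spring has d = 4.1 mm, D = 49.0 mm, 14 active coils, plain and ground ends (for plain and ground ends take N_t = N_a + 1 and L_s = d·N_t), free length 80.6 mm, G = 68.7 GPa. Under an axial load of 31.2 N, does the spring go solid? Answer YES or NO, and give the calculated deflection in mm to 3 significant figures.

k = Gd⁴/(8D³N_a) = (68.7×10³)(4.1⁴)/(8·49.0³·14) = 1.4733 N/mm
N_t = 15; L_s = 4.1·15 = 61.5 mm; δ_solid = L₀ − L_s = 80.6 − 61.5 = 19.1 mm
δ = F/k = 31.2/1.4733 = 21.177 mm
δ ≥ δ_solid → spring goes solid

YES, δ = 21.2 mm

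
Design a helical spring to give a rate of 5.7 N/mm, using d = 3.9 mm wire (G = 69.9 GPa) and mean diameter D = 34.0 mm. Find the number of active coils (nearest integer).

N_a = Gd⁴/(8D³k) = (69.9×10³ × 3.9⁴)/(8 × 34.0³ × 5.7)
    = 1.6171e+07 / 1.79226e+06 = 9.023 → 9 coils

9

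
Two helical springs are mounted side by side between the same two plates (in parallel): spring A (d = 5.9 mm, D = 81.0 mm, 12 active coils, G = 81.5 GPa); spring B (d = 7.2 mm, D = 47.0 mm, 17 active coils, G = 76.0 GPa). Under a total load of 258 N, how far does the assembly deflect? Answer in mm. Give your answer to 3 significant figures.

15.7 mm

k_A = Gd⁴/(8D³N_a) = (81.5×10³)(5.9⁴)/(8·81.0³·12) = 1.9357 N/mm
k_B = Gd⁴/(8D³N_a) = (76.0×10³)(7.2⁴)/(8·47.0³·17) = 14.465 N/mm
Parallel: k_eq = 1.9357 + 14.465 = 16.4 N/mm
δ = F/k_eq = 258/16.4 = 15.731 mm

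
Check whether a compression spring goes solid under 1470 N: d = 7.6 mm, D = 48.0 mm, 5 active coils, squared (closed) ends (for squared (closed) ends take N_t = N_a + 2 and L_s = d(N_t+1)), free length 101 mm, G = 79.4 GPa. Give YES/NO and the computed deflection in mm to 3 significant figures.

k = Gd⁴/(8D³N_a) = (79.4×10³)(7.6⁴)/(8·48.0³·5) = 59.881 N/mm
N_t = 7; L_s = 7.6·8 = 60.8 mm; δ_solid = L₀ − L_s = 101 − 60.8 = 40.2 mm
δ = F/k = 1470/59.881 = 24.549 mm
δ < δ_solid → spring does not go solid

NO, δ = 24.5 mm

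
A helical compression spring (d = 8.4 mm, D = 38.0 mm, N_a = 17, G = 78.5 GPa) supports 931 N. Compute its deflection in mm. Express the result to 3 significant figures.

k = Gd⁴/(8D³N_a) = (78.5×10³)(8.4⁴)/(8·38.0³·17) = 52.372 N/mm
δ = F/k = 931 / 52.372 = 17.777 mm

17.8 mm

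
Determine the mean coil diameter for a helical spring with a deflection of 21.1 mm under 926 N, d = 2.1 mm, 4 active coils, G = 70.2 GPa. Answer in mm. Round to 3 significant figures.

9.91 mm

Required rate k = F/δ = 926/21.1 = 43.886 N/mm
D = (Gd⁴/(8N_a·k))^(1/3) = (70.2×10³·2.1⁴/(8·4·43.886))^(1/3)
  = (972.156)^(1/3) = 9.9063 mm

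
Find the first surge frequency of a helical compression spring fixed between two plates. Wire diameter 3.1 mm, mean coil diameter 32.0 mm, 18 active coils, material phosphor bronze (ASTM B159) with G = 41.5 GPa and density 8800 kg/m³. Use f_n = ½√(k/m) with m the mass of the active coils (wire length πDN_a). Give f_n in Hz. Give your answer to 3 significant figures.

41.1 Hz

k = Gd⁴/(8D³N_a) = (41.5×10³)(3.1⁴)/(8·32.0³·18) = 0.81224 N/mm = 812.24 N/m
Wire length L = πDN_a = π·32.0·18 = 1809.6 mm
m = ρ·(πd²/4)·L = 8800 × 7.5477×10⁻⁶ m² × 1.8096 m = 0.12019 kg
f_n = ½√(k/m) = 0.5·√(812.24/0.12019) = 0.5·√(6757.9) = 41.103 Hz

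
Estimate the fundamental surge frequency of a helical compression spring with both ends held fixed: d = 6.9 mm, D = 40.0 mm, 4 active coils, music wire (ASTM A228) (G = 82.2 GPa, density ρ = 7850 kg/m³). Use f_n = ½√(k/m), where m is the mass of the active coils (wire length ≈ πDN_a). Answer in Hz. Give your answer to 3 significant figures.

393 Hz

k = Gd⁴/(8D³N_a) = (82.2×10³)(6.9⁴)/(8·40.0³·4) = 90.978 N/mm = 90978 N/m
Wire length L = πDN_a = π·40.0·4 = 502.65 mm
m = ρ·(πd²/4)·L = 7850 × 37.393×10⁻⁶ m² × 0.50265 m = 0.14755 kg
f_n = ½√(k/m) = 0.5·√(90978/0.14755) = 0.5·√(6.1661e+05) = 392.62 Hz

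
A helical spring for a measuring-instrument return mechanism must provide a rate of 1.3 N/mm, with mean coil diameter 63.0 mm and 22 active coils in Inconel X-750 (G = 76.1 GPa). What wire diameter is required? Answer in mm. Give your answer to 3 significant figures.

d = (8D³N_a·k / G)^(1/4) = (8·63.0³·22·1.3 / (76.1×10³))^0.25
  = (751.78)^0.25 = 5.2363 mm

5.24 mm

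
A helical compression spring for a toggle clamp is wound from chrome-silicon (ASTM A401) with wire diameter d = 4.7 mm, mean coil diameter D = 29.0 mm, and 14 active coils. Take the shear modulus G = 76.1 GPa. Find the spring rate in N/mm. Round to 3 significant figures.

13.6 N/mm

k = Gd⁴/(8D³N_a) = (76.1×10³ × 4.7⁴) / (8 × 29.0³ × 14)
  = 3.71344e+07 / 2.73157e+06 = 13.595 N/mm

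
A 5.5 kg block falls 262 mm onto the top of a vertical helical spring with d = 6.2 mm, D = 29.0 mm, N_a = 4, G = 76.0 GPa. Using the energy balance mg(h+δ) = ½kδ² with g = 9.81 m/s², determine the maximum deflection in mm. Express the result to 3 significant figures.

14.4 mm

k = Gd⁴/(8D³N_a) = (76.0×10³)(6.2⁴)/(8·29.0³·4) = 143.89 N/mm
W = mg = 5.5 × 9.81 = 53.955 N
½kδ² − Wδ − Wh = 0 → δ = (W + √(W² + 2kWh))/k
δ = (53.955 + √(2911.1 + 4.06817e+06))/143.89 = (53.955 + 2017.7)/143.89 = 14.397 mm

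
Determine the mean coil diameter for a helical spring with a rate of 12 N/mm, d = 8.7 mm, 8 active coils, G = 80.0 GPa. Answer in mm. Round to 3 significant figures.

84.2 mm

D = (Gd⁴/(8N_a·k))^(1/3) = (80.0×10³·8.7⁴/(8·8·12))^(1/3)
  = (596768)^(1/3) = 84.1916 mm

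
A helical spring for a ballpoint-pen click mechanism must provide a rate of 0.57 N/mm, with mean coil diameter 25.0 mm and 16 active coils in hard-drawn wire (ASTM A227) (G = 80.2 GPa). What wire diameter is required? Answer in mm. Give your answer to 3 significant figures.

d = (8D³N_a·k / G)^(1/4) = (8·25.0³·16·0.57 / (80.2×10³))^0.25
  = (14.214)^0.25 = 1.9417 mm

1.94 mm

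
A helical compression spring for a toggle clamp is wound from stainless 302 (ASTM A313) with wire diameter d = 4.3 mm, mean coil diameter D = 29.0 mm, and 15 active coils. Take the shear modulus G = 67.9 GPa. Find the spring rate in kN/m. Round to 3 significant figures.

k = Gd⁴/(8D³N_a) = (67.9×10³ × 4.3⁴) / (8 × 29.0³ × 15)
  = 2.32137e+07 / 2.92668e+06 = 7.9317 N/mm

7.93 kN/m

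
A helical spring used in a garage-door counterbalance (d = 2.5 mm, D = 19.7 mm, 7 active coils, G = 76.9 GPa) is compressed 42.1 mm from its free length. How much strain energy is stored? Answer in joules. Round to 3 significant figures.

k = Gd⁴/(8D³N_a) = (76.9×10³)(2.5⁴)/(8·19.7³·7) = 7.0162 N/mm
U = ½kδ² = 0.5 × 7.0162 × 42.1² = 6217.8 N·mm = 6.2178 J

6.22 J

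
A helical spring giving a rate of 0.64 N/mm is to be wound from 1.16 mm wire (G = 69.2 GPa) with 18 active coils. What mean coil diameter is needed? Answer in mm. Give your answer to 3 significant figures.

11.1 mm

D = (Gd⁴/(8N_a·k))^(1/3) = (69.2×10³·1.16⁴/(8·18·0.64))^(1/3)
  = (1359.55)^(1/3) = 11.0781 mm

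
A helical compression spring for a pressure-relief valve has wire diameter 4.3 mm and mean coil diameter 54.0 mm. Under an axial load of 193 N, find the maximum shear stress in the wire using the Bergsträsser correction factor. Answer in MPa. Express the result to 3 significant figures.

369 MPa

Spring index C = D/d = 54.0/4.3 = 12.5581
K_B = (4C+2)/(4C−3) = 52.233/47.233 = 1.1059
τ₀ = 8FD/(πd³) = 8·193·54.0/(π·4.3³) = 83376/249.78 = 333.8 MPa
τ_max = K·τ₀ = 1.1059 × 333.8 = 369.14 MPa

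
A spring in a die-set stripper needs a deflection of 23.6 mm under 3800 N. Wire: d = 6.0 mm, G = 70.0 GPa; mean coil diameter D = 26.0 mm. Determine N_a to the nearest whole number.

Required rate k = F/δ = 3800/23.6 = 161.02 N/mm
N_a = Gd⁴/(8D³k) = (70.0×10³ × 6.0⁴)/(8 × 26.0³ × 161.02)
    = 9.072e+07 / 2.26403e+07 = 4.007 → 4 coils

4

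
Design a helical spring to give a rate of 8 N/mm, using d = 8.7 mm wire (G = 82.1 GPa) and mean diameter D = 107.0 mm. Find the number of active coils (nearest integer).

6

N_a = Gd⁴/(8D³k) = (82.1×10³ × 8.7⁴)/(8 × 107.0³ × 8)
    = 4.70349e+08 / 7.84028e+07 = 5.999 → 6 coils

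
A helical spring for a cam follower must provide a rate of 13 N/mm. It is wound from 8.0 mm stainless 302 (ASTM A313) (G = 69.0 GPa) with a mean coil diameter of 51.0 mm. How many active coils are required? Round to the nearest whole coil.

20

N_a = Gd⁴/(8D³k) = (69.0×10³ × 8.0⁴)/(8 × 51.0³ × 13)
    = 2.82624e+08 / 1.37957e+07 = 20.49 → 20 coils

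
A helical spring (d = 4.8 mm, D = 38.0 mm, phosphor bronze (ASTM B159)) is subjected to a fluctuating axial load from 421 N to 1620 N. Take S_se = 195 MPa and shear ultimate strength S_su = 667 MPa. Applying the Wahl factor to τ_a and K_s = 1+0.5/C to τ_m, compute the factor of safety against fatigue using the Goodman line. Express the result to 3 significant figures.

C = D/d = 38.0/4.8 = 7.9167; K_W = (4C−1)/(4C−4)+0.615/C = 1.1861; K_s = 1+0.5/C = 1.0632
F_a = (F_max−F_min)/2 = 599.5 N; F_m = (F_max+F_min)/2 = 1020.5 N
τ_a = K_W·8F_aD/(πd³) = 1.1861 × 524.55 = 622.18 MPa
τ_m = K_s·8F_mD/(πd³) = 1.0632 × 892.92 = 949.32 MPa
Goodman: 1/n_f = τ_a/S_se + τ_m/S_su = 622.18/195 + 949.32/667 = 3.19067 + 1.42326 = 4.6139
n_f = 1/4.6139 = 0.2167

0.217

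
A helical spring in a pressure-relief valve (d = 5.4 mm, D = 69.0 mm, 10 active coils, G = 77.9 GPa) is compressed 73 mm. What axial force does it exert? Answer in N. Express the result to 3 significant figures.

184 N

k = Gd⁴/(8D³N_a) = (77.9×10³)(5.4⁴)/(8·69.0³·10) = 2.5204 N/mm
F = k·δ = 2.5204 × 73 = 183.99 N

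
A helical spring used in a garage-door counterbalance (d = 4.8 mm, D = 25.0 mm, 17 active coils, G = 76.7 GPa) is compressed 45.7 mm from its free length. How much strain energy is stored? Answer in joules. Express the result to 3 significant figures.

k = Gd⁴/(8D³N_a) = (76.7×10³)(4.8⁴)/(8·25.0³·17) = 19.16 N/mm
U = ½kδ² = 0.5 × 19.16 × 45.7² = 20008 N·mm = 20.008 J

20.0 J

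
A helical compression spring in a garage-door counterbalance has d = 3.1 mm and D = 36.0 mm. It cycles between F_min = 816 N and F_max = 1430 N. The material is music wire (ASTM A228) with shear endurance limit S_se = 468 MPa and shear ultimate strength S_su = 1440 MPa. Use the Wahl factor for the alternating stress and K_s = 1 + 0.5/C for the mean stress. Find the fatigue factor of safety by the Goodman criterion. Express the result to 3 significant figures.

0.210

C = D/d = 36.0/3.1 = 11.6129; K_W = (4C−1)/(4C−4)+0.615/C = 1.1236; K_s = 1+0.5/C = 1.0431
F_a = (F_max−F_min)/2 = 307 N; F_m = (F_max+F_min)/2 = 1123 N
τ_a = K_W·8F_aD/(πd³) = 1.1236 × 944.7 = 1061.5 MPa
τ_m = K_s·8F_mD/(πd³) = 1.0431 × 3455.7 = 3604.5 MPa
Goodman: 1/n_f = τ_a/S_se + τ_m/S_su = 1061.5/468 + 3604.5/1440 = 2.26815 + 2.50312 = 4.7713
n_f = 1/4.7713 = 0.2096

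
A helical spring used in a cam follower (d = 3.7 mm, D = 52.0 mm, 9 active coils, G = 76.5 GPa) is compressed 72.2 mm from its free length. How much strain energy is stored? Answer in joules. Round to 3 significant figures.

3.69 J

k = Gd⁴/(8D³N_a) = (76.5×10³)(3.7⁴)/(8·52.0³·9) = 1.4162 N/mm
U = ½kδ² = 0.5 × 1.4162 × 72.2² = 3691.2 N·mm = 3.6912 J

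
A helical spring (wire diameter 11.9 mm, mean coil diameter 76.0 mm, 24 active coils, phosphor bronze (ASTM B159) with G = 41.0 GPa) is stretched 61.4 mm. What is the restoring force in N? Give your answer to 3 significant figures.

599 N

k = Gd⁴/(8D³N_a) = (41.0×10³)(11.9⁴)/(8·76.0³·24) = 9.7551 N/mm
F = k·δ = 9.7551 × 61.4 = 598.96 N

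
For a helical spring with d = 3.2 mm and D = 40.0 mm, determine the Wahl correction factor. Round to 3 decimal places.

1.114

C = D/d = 40.0/3.2 = 12.5000
K_W = (4C−1)/(4C−4) + 0.615/C = 49.000/46.000 + 0.0492 = 1.1144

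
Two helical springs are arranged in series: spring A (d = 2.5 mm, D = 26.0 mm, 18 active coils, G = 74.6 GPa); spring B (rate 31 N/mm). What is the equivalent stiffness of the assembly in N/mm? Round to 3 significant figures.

1.11 N/mm

k_A = Gd⁴/(8D³N_a) = (74.6×10³)(2.5⁴)/(8·26.0³·18) = 1.1514 N/mm
Series: 1/k_eq = 1/1.1514 + 1/31 = 0.90079; k_eq = 1.1101 N/mm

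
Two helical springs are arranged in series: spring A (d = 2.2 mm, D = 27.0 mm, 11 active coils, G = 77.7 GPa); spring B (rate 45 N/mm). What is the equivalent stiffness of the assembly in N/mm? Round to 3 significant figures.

k_A = Gd⁴/(8D³N_a) = (77.7×10³)(2.2⁴)/(8·27.0³·11) = 1.0508 N/mm
Series: 1/k_eq = 1/1.0508 + 1/45 = 0.97384; k_eq = 1.0269 N/mm

1.03 N/mm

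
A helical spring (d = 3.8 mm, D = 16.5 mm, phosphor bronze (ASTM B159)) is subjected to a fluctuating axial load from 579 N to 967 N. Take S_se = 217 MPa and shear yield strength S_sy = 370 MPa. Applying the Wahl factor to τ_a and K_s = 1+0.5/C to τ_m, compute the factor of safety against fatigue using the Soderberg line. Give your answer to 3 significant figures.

C = D/d = 16.5/3.8 = 4.3421; K_W = (4C−1)/(4C−4)+0.615/C = 1.3660; K_s = 1+0.5/C = 1.1152
F_a = (F_max−F_min)/2 = 194 N; F_m = (F_max+F_min)/2 = 773 N
τ_a = K_W·8F_aD/(πd³) = 1.3660 × 148.55 = 202.93 MPa
τ_m = K_s·8F_mD/(πd³) = 1.1152 × 591.91 = 660.06 MPa
Soderberg: 1/n_f = τ_a/S_se + τ_m/S_sy = 202.93/217 + 660.06/370 = 0.93515 + 1.78396 = 2.7191
n_f = 1/2.7191 = 0.3678

0.368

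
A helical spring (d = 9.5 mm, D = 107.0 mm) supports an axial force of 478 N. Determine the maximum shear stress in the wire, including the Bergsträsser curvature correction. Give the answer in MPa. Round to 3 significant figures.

Spring index C = D/d = 107.0/9.5 = 11.2632
K_B = (4C+2)/(4C−3) = 47.053/42.053 = 1.1189
τ₀ = 8FD/(πd³) = 8·478·107.0/(π·9.5³) = 409168/2693.5 = 151.91 MPa
τ_max = K·τ₀ = 1.1189 × 151.91 = 169.97 MPa

170 MPa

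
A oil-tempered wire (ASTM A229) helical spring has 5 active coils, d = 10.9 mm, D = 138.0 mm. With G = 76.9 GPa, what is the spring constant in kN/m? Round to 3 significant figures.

10.3 kN/m

k = Gd⁴/(8D³N_a) = (76.9×10³ × 10.9⁴) / (8 × 138.0³ × 5)
  = 1.08551e+09 / 1.05123e+08 = 10.326 N/mm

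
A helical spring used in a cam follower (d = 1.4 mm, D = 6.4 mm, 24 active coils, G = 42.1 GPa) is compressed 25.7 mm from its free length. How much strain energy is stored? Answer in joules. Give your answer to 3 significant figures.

k = Gd⁴/(8D³N_a) = (42.1×10³)(1.4⁴)/(8·6.4³·24) = 3.2133 N/mm
U = ½kδ² = 0.5 × 3.2133 × 25.7² = 1061.2 N·mm = 1.0612 J

1.06 J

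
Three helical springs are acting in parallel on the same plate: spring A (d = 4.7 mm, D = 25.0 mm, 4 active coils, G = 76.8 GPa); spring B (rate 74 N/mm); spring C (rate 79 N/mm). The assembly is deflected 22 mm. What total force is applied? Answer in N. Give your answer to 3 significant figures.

5010 N

k_A = Gd⁴/(8D³N_a) = (76.8×10³)(4.7⁴)/(8·25.0³·4) = 74.952 N/mm
Parallel: k_eq = 74.952 + 74 + 79 = 227.95 N/mm
F = k_eq·δ = 227.95·22 = 5014.9 N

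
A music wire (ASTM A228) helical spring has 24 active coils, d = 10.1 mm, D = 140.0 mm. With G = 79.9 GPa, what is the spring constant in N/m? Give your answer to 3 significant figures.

1580 N/m

k = Gd⁴/(8D³N_a) = (79.9×10³ × 10.1⁴) / (8 × 140.0³ × 24)
  = 8.31443e+08 / 5.26848e+08 = 1.5781 N/mm = 1578.1 N/m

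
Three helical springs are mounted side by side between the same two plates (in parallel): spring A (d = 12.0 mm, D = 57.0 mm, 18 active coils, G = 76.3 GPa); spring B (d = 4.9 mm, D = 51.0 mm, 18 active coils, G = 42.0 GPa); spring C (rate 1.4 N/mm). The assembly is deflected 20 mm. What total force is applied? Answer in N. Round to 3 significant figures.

k_A = Gd⁴/(8D³N_a) = (76.3×10³)(12.0⁴)/(8·57.0³·18) = 59.328 N/mm
k_B = Gd⁴/(8D³N_a) = (42.0×10³)(4.9⁴)/(8·51.0³·18) = 1.2675 N/mm
Parallel: k_eq = 59.328 + 1.2675 + 1.4 = 61.996 N/mm
F = k_eq·δ = 61.996·20 = 1239.9 N

1240 N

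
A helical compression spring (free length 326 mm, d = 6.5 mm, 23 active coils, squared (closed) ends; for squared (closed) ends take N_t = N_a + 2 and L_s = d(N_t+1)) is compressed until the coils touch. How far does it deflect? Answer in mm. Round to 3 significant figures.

N_t = 25; L_s = 6.5·26 = 169 mm
δ_solid = L₀ − L_s = 326 − 169 = 157 mm

157 mm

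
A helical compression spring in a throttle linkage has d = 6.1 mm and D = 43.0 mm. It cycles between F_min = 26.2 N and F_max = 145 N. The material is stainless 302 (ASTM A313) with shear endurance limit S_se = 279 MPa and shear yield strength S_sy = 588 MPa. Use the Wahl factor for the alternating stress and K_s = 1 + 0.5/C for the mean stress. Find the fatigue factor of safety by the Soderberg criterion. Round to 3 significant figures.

C = D/d = 43.0/6.1 = 7.0492; K_W = (4C−1)/(4C−4)+0.615/C = 1.2112; K_s = 1+0.5/C = 1.0709
F_a = (F_max−F_min)/2 = 59.4 N; F_m = (F_max+F_min)/2 = 85.6 N
τ_a = K_W·8F_aD/(πd³) = 1.2112 × 28.655 = 34.708 MPa
τ_m = K_s·8F_mD/(πd³) = 1.0709 × 41.295 = 44.224 MPa
Soderberg: 1/n_f = τ_a/S_se + τ_m/S_sy = 34.708/279 + 44.224/588 = 0.12440 + 0.07521 = 0.19961
n_f = 1/0.19961 = 5.01

5.01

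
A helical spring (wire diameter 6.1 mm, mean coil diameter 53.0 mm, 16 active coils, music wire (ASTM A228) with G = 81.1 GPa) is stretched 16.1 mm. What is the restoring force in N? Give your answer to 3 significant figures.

k = Gd⁴/(8D³N_a) = (81.1×10³)(6.1⁴)/(8·53.0³·16) = 5.8925 N/mm
F = k·δ = 5.8925 × 16.1 = 94.87 N

94.9 N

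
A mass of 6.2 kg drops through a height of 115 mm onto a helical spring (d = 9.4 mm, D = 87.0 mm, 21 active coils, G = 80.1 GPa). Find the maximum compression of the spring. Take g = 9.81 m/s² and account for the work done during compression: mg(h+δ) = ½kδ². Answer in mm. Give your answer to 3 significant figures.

61.7 mm

k = Gd⁴/(8D³N_a) = (80.1×10³)(9.4⁴)/(8·87.0³·21) = 5.653 N/mm
W = mg = 6.2 × 9.81 = 60.822 N
½kδ² − Wδ − Wh = 0 → δ = (W + √(W² + 2kWh))/k
δ = (60.822 + √(3699.3 + 79079.8))/5.653 = (60.822 + 287.71)/5.653 = 61.655 mm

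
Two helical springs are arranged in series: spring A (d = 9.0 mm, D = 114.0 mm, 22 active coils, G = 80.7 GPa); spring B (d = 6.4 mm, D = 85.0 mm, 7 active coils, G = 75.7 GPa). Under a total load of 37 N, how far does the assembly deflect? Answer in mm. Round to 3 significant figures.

28.2 mm

k_A = Gd⁴/(8D³N_a) = (80.7×10³)(9.0⁴)/(8·114.0³·22) = 2.0306 N/mm
k_B = Gd⁴/(8D³N_a) = (75.7×10³)(6.4⁴)/(8·85.0³·7) = 3.6929 N/mm
Series: 1/k_eq = 1/2.0306 + 1/3.6929 = 0.76326; k_eq = 1.3102 N/mm
δ = F/k_eq = 37/1.3102 = 28.241 mm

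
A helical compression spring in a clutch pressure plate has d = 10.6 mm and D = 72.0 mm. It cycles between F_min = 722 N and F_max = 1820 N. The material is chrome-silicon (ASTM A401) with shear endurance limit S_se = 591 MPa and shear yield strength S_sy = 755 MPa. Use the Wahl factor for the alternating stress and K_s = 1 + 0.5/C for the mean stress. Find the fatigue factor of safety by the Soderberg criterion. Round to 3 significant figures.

C = D/d = 72.0/10.6 = 6.7925; K_W = (4C−1)/(4C−4)+0.615/C = 1.2200; K_s = 1+0.5/C = 1.0736
F_a = (F_max−F_min)/2 = 549 N; F_m = (F_max+F_min)/2 = 1271 N
τ_a = K_W·8F_aD/(πd³) = 1.2200 × 84.514 = 103.11 MPa
τ_m = K_s·8F_mD/(πd³) = 1.0736 × 195.66 = 210.06 MPa
Soderberg: 1/n_f = τ_a/S_se + τ_m/S_sy = 103.11/591 + 210.06/755 = 0.17446 + 0.27823 = 0.45269
n_f = 1/0.45269 = 2.209

2.21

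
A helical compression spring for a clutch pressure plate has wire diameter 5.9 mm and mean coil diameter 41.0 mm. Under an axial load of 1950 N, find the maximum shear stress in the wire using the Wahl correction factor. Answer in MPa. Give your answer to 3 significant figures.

1200 MPa

Spring index C = D/d = 41.0/5.9 = 6.9492
K_W = (4C−1)/(4C−4) + 0.615/C = 26.797/23.797 + 0.0885 = 1.2146
τ₀ = 8FD/(πd³) = 8·1950·41.0/(π·5.9³) = 639600/645.22 = 991.29 MPa
τ_max = K·τ₀ = 1.2146 × 991.29 = 1204 MPa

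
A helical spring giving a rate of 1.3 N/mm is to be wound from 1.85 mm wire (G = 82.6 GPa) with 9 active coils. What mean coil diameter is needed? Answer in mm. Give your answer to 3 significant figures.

21.8 mm

D = (Gd⁴/(8N_a·k))^(1/3) = (82.6×10³·1.85⁴/(8·9·1.3))^(1/3)
  = (10336.9)^(1/3) = 21.7836 mm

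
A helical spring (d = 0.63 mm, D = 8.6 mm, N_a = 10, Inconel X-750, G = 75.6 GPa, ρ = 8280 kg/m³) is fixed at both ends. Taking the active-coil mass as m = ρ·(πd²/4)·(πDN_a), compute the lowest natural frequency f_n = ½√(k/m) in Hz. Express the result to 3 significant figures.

290 Hz

k = Gd⁴/(8D³N_a) = (75.6×10³)(0.63⁴)/(8·8.6³·10) = 0.23404 N/mm = 234.04 N/m
Wire length L = πDN_a = π·8.6·10 = 270.18 mm
m = ρ·(πd²/4)·L = 8280 × 0.31172×10⁻⁶ m² × 0.27018 m = 0.00069735 kg
f_n = ½√(k/m) = 0.5·√(234.04/0.00069735) = 0.5·√(3.3562e+05) = 289.66 Hz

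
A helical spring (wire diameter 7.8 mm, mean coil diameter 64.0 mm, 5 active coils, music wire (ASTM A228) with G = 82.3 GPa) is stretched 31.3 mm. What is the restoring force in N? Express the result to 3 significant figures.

909 N

k = Gd⁴/(8D³N_a) = (82.3×10³)(7.8⁴)/(8·64.0³·5) = 29.052 N/mm
F = k·δ = 29.052 × 31.3 = 909.33 N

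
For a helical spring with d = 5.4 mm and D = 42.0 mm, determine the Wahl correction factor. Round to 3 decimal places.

1.190

C = D/d = 42.0/5.4 = 7.7778
K_W = (4C−1)/(4C−4) + 0.615/C = 30.111/27.111 + 0.0791 = 1.1897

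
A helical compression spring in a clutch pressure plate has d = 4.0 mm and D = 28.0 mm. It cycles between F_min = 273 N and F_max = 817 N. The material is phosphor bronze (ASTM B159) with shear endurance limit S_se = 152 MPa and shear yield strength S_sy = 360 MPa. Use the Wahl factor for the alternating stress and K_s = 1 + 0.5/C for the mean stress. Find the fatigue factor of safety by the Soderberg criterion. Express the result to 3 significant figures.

C = D/d = 28.0/4.0 = 7.0000; K_W = (4C−1)/(4C−4)+0.615/C = 1.2129; K_s = 1+0.5/C = 1.0714
F_a = (F_max−F_min)/2 = 272 N; F_m = (F_max+F_min)/2 = 545 N
τ_a = K_W·8F_aD/(πd³) = 1.2129 × 303.03 = 367.53 MPa
τ_m = K_s·8F_mD/(πd³) = 1.0714 × 607.18 = 650.55 MPa
Soderberg: 1/n_f = τ_a/S_se + τ_m/S_sy = 367.53/152 + 650.55/360 = 2.41798 + 1.80707 = 4.2251
n_f = 1/4.2251 = 0.2367

0.237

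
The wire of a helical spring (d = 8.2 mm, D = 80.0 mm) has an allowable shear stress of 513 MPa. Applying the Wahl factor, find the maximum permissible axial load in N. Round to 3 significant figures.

C = D/d = 80.0/8.2 = 9.7561
K_W = (4C−1)/(4C−4) + 0.615/C = 38.024/35.024 + 0.0630 = 1.1487
τ_max = K·8FD/(πd³) → F_max = τ_allow·πd³/(8DK)
F_max = 513·π·8.2³/(8·80.0·1.1487) = 8.8861e+05/735.16 = 1208.7 N

1210 N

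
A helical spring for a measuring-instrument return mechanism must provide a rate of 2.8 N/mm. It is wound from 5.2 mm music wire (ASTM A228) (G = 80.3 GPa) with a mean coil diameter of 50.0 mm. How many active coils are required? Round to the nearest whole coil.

N_a = Gd⁴/(8D³k) = (80.3×10³ × 5.2⁴)/(8 × 50.0³ × 2.8)
    = 5.87123e+07 / 2.8e+06 = 20.97 → 21 coils

21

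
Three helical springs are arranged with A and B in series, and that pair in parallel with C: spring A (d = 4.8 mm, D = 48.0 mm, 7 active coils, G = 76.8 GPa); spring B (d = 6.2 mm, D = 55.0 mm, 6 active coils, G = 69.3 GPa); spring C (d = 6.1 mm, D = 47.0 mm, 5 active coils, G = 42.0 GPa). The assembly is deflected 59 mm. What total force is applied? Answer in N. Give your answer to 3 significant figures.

1080 N

k_A = Gd⁴/(8D³N_a) = (76.8×10³)(4.8⁴)/(8·48.0³·7) = 6.5829 N/mm
k_B = Gd⁴/(8D³N_a) = (69.3×10³)(6.2⁴)/(8·55.0³·6) = 12.822 N/mm
k_C = Gd⁴/(8D³N_a) = (42.0×10³)(6.1⁴)/(8·47.0³·5) = 14.003 N/mm
Springs A,B series: k_AB = 1/(1/6.5829+1/12.822) = 4.3498 N/mm; parallel with C: k_eq = 4.3498+14.003 = 18.353 N/mm
F = k_eq·δ = 18.353·59 = 1082.8 N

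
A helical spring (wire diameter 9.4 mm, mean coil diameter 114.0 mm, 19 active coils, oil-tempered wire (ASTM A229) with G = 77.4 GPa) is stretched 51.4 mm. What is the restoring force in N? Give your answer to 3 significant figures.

138 N

k = Gd⁴/(8D³N_a) = (77.4×10³)(9.4⁴)/(8·114.0³·19) = 2.6835 N/mm
F = k·δ = 2.6835 × 51.4 = 137.93 N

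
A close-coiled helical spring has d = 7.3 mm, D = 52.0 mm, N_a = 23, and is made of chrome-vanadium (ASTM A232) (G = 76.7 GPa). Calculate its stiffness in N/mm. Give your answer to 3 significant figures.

8.42 N/mm

k = Gd⁴/(8D³N_a) = (76.7×10³ × 7.3⁴) / (8 × 52.0³ × 23)
  = 2.17815e+08 / 2.58719e+07 = 8.419 N/mm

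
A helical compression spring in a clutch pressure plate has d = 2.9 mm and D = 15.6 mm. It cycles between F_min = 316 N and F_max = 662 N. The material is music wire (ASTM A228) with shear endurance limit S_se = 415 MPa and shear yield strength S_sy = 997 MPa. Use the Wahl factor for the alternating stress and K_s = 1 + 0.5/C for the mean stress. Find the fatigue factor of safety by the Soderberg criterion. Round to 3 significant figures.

0.573

C = D/d = 15.6/2.9 = 5.3793; K_W = (4C−1)/(4C−4)+0.615/C = 1.2856; K_s = 1+0.5/C = 1.0929
F_a = (F_max−F_min)/2 = 173 N; F_m = (F_max+F_min)/2 = 489 N
τ_a = K_W·8F_aD/(πd³) = 1.2856 × 281.78 = 362.26 MPa
τ_m = K_s·8F_mD/(πd³) = 1.0929 × 796.49 = 870.52 MPa
Soderberg: 1/n_f = τ_a/S_se + τ_m/S_sy = 362.26/415 + 870.52/997 = 0.87291 + 0.87314 = 1.7461
n_f = 1/1.7461 = 0.5727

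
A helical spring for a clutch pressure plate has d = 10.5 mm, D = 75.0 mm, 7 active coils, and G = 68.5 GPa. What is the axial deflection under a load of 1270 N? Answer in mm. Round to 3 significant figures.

36.0 mm

k = Gd⁴/(8D³N_a) = (68.5×10³)(10.5⁴)/(8·75.0³·7) = 35.243 N/mm
δ = F/k = 1270 / 35.243 = 36.035 mm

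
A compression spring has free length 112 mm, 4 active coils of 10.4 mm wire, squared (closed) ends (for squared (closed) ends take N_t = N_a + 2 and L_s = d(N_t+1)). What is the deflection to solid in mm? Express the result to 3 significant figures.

N_t = 6; L_s = 10.4·7 = 72.8 mm
δ_solid = L₀ − L_s = 112 − 72.8 = 39.2 mm

39.2 mm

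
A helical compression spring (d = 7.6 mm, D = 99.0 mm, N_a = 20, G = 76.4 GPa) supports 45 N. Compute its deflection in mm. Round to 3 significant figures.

k = Gd⁴/(8D³N_a) = (76.4×10³)(7.6⁴)/(8·99.0³·20) = 1.6418 N/mm
δ = F/k = 45 / 1.6418 = 27.409 mm

27.4 mm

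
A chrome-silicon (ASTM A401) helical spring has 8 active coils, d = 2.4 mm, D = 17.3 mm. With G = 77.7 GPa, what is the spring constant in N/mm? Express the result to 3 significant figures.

k = Gd⁴/(8D³N_a) = (77.7×10³ × 2.4⁴) / (8 × 17.3³ × 8)
  = 2.5779e+06 / 331374 = 7.7794 N/mm

7.78 N/mm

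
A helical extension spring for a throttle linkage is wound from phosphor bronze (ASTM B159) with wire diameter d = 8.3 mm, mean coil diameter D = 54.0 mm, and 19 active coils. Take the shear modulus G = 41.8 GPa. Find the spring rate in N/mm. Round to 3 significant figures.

8.29 N/mm

k = Gd⁴/(8D³N_a) = (41.8×10³ × 8.3⁴) / (8 × 54.0³ × 19)
  = 1.98376e+08 / 2.39345e+07 = 8.2883 N/mm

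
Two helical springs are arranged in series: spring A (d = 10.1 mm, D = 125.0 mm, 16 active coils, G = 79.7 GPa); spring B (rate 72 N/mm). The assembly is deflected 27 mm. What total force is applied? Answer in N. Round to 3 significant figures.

85.6 N

k_A = Gd⁴/(8D³N_a) = (79.7×10³)(10.1⁴)/(8·125.0³·16) = 3.3174 N/mm
Series: 1/k_eq = 1/3.3174 + 1/72 = 0.31533; k_eq = 3.1713 N/mm
F = k_eq·δ = 3.1713·27 = 85.626 N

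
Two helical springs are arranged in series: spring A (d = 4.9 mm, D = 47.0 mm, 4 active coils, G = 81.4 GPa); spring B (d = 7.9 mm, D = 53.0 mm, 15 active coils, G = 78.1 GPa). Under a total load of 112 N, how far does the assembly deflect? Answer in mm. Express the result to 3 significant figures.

14.5 mm

k_A = Gd⁴/(8D³N_a) = (81.4×10³)(4.9⁴)/(8·47.0³·4) = 14.124 N/mm
k_B = Gd⁴/(8D³N_a) = (78.1×10³)(7.9⁴)/(8·53.0³·15) = 17.027 N/mm
Series: 1/k_eq = 1/14.124 + 1/17.027 = 0.12953; k_eq = 7.7203 N/mm
δ = F/k_eq = 112/7.7203 = 14.507 mm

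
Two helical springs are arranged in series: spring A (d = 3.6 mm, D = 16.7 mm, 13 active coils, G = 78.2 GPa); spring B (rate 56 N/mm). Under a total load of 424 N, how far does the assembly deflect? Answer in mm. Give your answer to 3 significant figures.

k_A = Gd⁴/(8D³N_a) = (78.2×10³)(3.6⁴)/(8·16.7³·13) = 27.117 N/mm
Series: 1/k_eq = 1/27.117 + 1/56 = 0.054735; k_eq = 18.27 N/mm
δ = F/k_eq = 424/18.27 = 23.208 mm

23.2 mm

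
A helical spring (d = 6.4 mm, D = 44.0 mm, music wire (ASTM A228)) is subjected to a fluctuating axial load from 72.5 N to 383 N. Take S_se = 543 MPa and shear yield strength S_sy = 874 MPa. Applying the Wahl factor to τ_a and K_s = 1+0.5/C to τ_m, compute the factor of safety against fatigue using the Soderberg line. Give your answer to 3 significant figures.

3.73

C = D/d = 44.0/6.4 = 6.8750; K_W = (4C−1)/(4C−4)+0.615/C = 1.2171; K_s = 1+0.5/C = 1.0727
F_a = (F_max−F_min)/2 = 155.25 N; F_m = (F_max+F_min)/2 = 227.75 N
τ_a = K_W·8F_aD/(πd³) = 1.2171 × 66.357 = 80.764 MPa
τ_m = K_s·8F_mD/(πd³) = 1.0727 × 97.344 = 104.42 MPa
Soderberg: 1/n_f = τ_a/S_se + τ_m/S_sy = 80.764/543 + 104.42/874 = 0.14874 + 0.11948 = 0.26821
n_f = 1/0.26821 = 3.728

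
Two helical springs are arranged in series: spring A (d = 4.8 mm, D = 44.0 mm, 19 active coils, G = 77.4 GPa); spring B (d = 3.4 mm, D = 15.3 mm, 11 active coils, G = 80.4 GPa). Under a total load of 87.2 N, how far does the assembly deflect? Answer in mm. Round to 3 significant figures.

30.0 mm

k_A = Gd⁴/(8D³N_a) = (77.4×10³)(4.8⁴)/(8·44.0³·19) = 3.1733 N/mm
k_B = Gd⁴/(8D³N_a) = (80.4×10³)(3.4⁴)/(8·15.3³·11) = 34.089 N/mm
Series: 1/k_eq = 1/3.1733 + 1/34.089 = 0.34447; k_eq = 2.903 N/mm
δ = F/k_eq = 87.2/2.903 = 30.038 mm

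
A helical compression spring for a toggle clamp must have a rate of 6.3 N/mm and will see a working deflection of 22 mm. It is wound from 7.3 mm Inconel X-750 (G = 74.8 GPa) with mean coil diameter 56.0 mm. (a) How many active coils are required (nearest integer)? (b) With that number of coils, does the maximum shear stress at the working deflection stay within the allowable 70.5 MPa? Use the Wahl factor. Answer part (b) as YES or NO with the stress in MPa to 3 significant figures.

N_a = Gd⁴/(8D³k) = (74.8×10³)(7.3⁴)/(8·56.0³·6.3) = 24 → N_a = 24
Actual rate k = Gd⁴/(8D³·24) = 6.2998 N/mm
Working load F = kδ = 6.2998·22 = 138.6 N
C = 56.0/7.3 = 7.6712; K_W = (4C−1)/(4C−4)+0.615/C = 1.1926
τ_max = K_W·8FD/(πd³) = 1.1926·50.805 = 60.59 MPa
τ_max ≤ 70.5 MPa → acceptable

(a) 24 coils; (b) YES, τ_max = 60.6 MPa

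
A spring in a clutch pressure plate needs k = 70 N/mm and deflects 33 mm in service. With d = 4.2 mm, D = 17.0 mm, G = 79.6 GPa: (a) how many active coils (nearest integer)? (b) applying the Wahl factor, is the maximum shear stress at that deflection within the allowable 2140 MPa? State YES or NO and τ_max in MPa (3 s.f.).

(a) 9 coils; (b) YES, τ_max = 1890 MPa

N_a = Gd⁴/(8D³k) = (79.6×10³)(4.2⁴)/(8·17.0³·70) = 9.003 → N_a = 9
Actual rate k = Gd⁴/(8D³·9) = 70.021 N/mm
Working load F = kδ = 70.021·33 = 2310.7 N
C = 17.0/4.2 = 4.0476; K_W = (4C−1)/(4C−4)+0.615/C = 1.3980
τ_max = K_W·8FD/(πd³) = 1.3980·1350.2 = 1887.6 MPa
τ_max ≤ 2140 MPa → acceptable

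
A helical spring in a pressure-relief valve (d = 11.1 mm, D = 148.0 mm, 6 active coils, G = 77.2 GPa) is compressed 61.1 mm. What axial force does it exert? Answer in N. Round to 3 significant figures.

460 N

k = Gd⁴/(8D³N_a) = (77.2×10³)(11.1⁴)/(8·148.0³·6) = 7.5315 N/mm
F = k·δ = 7.5315 × 61.1 = 460.18 N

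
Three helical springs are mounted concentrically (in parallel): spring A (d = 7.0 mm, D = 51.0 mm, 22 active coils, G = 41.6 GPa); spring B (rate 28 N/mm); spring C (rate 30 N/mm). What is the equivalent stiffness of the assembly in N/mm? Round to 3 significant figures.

62.3 N/mm

k_A = Gd⁴/(8D³N_a) = (41.6×10³)(7.0⁴)/(8·51.0³·22) = 4.2782 N/mm
Parallel: k_eq = 4.2782 + 28 + 30 = 62.278 N/mm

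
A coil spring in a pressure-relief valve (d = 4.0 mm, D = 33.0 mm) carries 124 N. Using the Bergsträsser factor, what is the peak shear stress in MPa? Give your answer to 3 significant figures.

Spring index C = D/d = 33.0/4.0 = 8.2500
K_B = (4C+2)/(4C−3) = 35.000/30.000 = 1.1667
τ₀ = 8FD/(πd³) = 8·124·33.0/(π·4.0³) = 32736/201.06 = 162.82 MPa
τ_max = K·τ₀ = 1.1667 × 162.82 = 189.95 MPa

190 MPa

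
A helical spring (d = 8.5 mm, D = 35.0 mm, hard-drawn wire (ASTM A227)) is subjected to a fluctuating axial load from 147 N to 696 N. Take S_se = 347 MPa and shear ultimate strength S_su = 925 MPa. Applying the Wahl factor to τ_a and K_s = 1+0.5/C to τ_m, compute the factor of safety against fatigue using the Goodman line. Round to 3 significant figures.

4.28

C = D/d = 35.0/8.5 = 4.1176; K_W = (4C−1)/(4C−4)+0.615/C = 1.3899; K_s = 1+0.5/C = 1.1214
F_a = (F_max−F_min)/2 = 274.5 N; F_m = (F_max+F_min)/2 = 421.5 N
τ_a = K_W·8F_aD/(πd³) = 1.3899 × 39.838 = 55.371 MPa
τ_m = K_s·8F_mD/(πd³) = 1.1214 × 61.171 = 68.599 MPa
Goodman: 1/n_f = τ_a/S_se + τ_m/S_su = 55.371/347 + 68.599/925 = 0.15957 + 0.07416 = 0.23373
n_f = 1/0.23373 = 4.278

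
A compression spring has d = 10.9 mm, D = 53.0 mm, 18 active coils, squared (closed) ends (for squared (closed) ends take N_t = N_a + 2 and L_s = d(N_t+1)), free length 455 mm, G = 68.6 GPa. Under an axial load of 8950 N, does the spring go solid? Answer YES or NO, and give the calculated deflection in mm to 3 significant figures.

k = Gd⁴/(8D³N_a) = (68.6×10³)(10.9⁴)/(8·53.0³·18) = 45.169 N/mm
N_t = 20; L_s = 10.9·21 = 228.9 mm; δ_solid = L₀ − L_s = 455 − 228.9 = 226.1 mm
δ = F/k = 8950/45.169 = 198.14 mm
δ < δ_solid → spring does not go solid

NO, δ = 198 mm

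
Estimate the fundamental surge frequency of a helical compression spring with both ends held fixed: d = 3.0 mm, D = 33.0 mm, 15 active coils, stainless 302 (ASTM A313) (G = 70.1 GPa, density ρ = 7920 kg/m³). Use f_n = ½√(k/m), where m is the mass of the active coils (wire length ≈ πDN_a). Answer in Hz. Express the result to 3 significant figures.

61.5 Hz

k = Gd⁴/(8D³N_a) = (70.1×10³)(3.0⁴)/(8·33.0³·15) = 1.3167 N/mm = 1316.7 N/m
Wire length L = πDN_a = π·33.0·15 = 1555.1 mm
m = ρ·(πd²/4)·L = 7920 × 7.0686×10⁻⁶ m² × 1.5551 m = 0.087059 kg
f_n = ½√(k/m) = 0.5·√(1316.7/0.087059) = 0.5·√(15124) = 61.49 Hz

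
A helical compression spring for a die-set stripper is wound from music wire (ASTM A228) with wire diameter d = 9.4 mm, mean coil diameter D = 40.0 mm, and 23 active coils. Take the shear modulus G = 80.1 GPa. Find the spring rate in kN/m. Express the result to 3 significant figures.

k = Gd⁴/(8D³N_a) = (80.1×10³ × 9.4⁴) / (8 × 40.0³ × 23)
  = 6.2538e+08 / 1.1776e+07 = 53.106 N/mm

53.1 kN/m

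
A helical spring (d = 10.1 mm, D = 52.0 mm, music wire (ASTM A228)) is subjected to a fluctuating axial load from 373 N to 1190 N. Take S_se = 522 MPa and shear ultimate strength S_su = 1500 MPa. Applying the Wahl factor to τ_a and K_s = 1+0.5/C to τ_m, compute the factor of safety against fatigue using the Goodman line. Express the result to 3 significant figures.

C = D/d = 52.0/10.1 = 5.1485; K_W = (4C−1)/(4C−4)+0.615/C = 1.3002; K_s = 1+0.5/C = 1.0971
F_a = (F_max−F_min)/2 = 408.5 N; F_m = (F_max+F_min)/2 = 781.5 N
τ_a = K_W·8F_aD/(πd³) = 1.3002 × 52.501 = 68.264 MPa
τ_m = K_s·8F_mD/(πd³) = 1.0971 × 100.44 = 110.19 MPa
Goodman: 1/n_f = τ_a/S_se + τ_m/S_su = 68.264/522 + 110.19/1500 = 0.13077 + 0.07346 = 0.20424
n_f = 1/0.20424 = 4.896

4.90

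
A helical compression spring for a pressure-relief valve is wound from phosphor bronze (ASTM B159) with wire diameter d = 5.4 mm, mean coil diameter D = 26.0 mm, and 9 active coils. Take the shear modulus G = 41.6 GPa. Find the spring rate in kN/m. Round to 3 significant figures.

28.0 kN/m

k = Gd⁴/(8D³N_a) = (41.6×10³ × 5.4⁴) / (8 × 26.0³ × 9)
  = 3.53727e+07 / 1.26547e+06 = 27.952 N/mm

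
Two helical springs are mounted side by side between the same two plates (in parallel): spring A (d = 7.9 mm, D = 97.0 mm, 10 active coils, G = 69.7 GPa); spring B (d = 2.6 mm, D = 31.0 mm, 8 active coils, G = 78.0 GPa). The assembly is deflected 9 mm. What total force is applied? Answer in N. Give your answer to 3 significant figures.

k_A = Gd⁴/(8D³N_a) = (69.7×10³)(7.9⁴)/(8·97.0³·10) = 3.7182 N/mm
k_B = Gd⁴/(8D³N_a) = (78.0×10³)(2.6⁴)/(8·31.0³·8) = 1.8695 N/mm
Parallel: k_eq = 3.7182 + 1.8695 = 5.5877 N/mm
F = k_eq·δ = 5.5877·9 = 50.289 N

50.3 N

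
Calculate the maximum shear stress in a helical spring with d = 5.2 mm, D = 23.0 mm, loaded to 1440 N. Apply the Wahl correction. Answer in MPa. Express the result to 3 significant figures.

Spring index C = D/d = 23.0/5.2 = 4.4231
K_W = (4C−1)/(4C−4) + 0.615/C = 16.692/13.692 + 0.1390 = 1.3581
τ₀ = 8FD/(πd³) = 8·1440·23.0/(π·5.2³) = 264960/441.73 = 599.82 MPa
τ_max = K·τ₀ = 1.3581 × 599.82 = 814.64 MPa

815 MPa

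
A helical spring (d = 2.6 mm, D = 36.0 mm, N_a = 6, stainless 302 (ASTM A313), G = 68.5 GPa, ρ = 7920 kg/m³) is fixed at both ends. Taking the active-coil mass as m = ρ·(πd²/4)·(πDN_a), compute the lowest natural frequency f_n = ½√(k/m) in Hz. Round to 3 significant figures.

111 Hz

k = Gd⁴/(8D³N_a) = (68.5×10³)(2.6⁴)/(8·36.0³·6) = 1.3978 N/mm = 1397.8 N/m
Wire length L = πDN_a = π·36.0·6 = 678.58 mm
m = ρ·(πd²/4)·L = 7920 × 5.3093×10⁻⁶ m² × 0.67858 m = 0.028534 kg
f_n = ½√(k/m) = 0.5·√(1397.8/0.028534) = 0.5·√(48986) = 110.66 Hz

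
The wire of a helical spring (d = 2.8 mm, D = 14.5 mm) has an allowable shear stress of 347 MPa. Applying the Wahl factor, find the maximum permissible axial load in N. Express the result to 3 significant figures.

C = D/d = 14.5/2.8 = 5.1786
K_W = (4C−1)/(4C−4) + 0.615/C = 19.714/16.714 + 0.1188 = 1.2982
τ_max = K·8FD/(πd³) → F_max = τ_allow·πd³/(8DK)
F_max = 347·π·2.8³/(8·14.5·1.2982) = 23931/150.6 = 158.91 N

159 N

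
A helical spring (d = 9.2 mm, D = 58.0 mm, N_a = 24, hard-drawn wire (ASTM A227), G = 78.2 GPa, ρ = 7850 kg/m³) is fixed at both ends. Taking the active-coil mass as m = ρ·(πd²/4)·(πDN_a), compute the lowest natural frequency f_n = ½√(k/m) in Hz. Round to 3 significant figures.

40.5 Hz

k = Gd⁴/(8D³N_a) = (78.2×10³)(9.2⁴)/(8·58.0³·24) = 14.955 N/mm = 14955 N/m
Wire length L = πDN_a = π·58.0·24 = 4373.1 mm
m = ρ·(πd²/4)·L = 7850 × 66.476×10⁻⁶ m² × 4.3731 m = 2.282 kg
f_n = ½√(k/m) = 0.5·√(14955/2.282) = 0.5·√(6553.1) = 40.476 Hz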